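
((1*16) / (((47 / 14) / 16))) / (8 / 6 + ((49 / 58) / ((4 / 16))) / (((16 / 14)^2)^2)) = 638582784 / 27754205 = 23.01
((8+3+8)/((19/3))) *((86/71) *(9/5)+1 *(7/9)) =9451/1065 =8.87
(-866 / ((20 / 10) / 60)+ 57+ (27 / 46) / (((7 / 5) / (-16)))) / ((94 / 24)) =-50096196 / 7567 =-6620.35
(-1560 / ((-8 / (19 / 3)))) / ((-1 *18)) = -1235 / 18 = -68.61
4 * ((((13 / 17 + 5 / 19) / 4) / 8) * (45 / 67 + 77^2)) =16487452 / 21641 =761.86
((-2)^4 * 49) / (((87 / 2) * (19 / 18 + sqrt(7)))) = -178752 / 55303 + 169344 * sqrt(7) / 55303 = 4.87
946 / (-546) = -473 / 273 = -1.73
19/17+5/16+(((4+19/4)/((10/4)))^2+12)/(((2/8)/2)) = 53157/272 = 195.43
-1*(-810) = 810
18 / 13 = 1.38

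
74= 74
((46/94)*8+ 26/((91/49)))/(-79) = -842/3713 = -0.23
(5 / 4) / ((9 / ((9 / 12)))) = 5 / 48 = 0.10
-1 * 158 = -158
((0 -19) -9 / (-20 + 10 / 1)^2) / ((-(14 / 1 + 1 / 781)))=1490929 / 1093500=1.36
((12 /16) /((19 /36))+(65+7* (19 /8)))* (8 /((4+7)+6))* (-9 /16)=-113607 /5168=-21.98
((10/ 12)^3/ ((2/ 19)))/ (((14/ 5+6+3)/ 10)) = 59375/ 12744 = 4.66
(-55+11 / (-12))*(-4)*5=3355 / 3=1118.33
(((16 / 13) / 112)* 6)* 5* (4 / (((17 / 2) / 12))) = 2880 / 1547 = 1.86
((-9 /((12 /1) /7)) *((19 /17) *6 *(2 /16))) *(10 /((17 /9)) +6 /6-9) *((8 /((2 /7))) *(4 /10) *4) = 770868 /1445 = 533.47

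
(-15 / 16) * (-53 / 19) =795 / 304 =2.62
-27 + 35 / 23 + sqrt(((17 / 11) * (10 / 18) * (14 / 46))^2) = -57419 / 2277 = -25.22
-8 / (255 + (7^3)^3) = -4 / 20176931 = -0.00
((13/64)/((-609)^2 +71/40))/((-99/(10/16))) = -0.00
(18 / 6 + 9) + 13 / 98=1189 / 98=12.13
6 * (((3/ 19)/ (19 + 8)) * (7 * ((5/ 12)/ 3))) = 35/ 1026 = 0.03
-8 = -8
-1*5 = -5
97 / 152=0.64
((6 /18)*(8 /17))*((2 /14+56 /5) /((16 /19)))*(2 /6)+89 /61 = 1413313 /653310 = 2.16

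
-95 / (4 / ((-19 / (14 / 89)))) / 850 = 32129 / 9520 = 3.37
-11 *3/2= -33/2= -16.50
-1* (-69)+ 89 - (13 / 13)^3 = 157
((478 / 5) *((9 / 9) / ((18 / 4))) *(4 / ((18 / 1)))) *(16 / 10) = 15296 / 2025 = 7.55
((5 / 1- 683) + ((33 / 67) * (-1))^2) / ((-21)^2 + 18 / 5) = -5070755 / 3326349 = -1.52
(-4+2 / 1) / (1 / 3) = -6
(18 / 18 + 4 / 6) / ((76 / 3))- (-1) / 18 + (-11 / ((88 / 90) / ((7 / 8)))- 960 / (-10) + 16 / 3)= 501295 / 5472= 91.61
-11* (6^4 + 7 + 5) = -14388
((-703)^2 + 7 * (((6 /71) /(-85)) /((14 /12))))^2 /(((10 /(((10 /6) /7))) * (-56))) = -8895612131864535841 /85662721200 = -103844613.00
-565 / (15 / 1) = -113 / 3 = -37.67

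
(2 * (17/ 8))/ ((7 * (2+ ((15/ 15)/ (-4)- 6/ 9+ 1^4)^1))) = 51/ 175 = 0.29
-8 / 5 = -1.60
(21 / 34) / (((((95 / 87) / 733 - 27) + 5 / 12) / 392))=-349975248 / 38423417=-9.11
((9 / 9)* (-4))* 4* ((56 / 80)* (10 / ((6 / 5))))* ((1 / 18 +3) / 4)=-71.30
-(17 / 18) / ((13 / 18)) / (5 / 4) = -68 / 65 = -1.05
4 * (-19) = -76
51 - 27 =24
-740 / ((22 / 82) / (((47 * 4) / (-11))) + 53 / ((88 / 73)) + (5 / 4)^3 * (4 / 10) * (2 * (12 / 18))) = -94114680 / 5722157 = -16.45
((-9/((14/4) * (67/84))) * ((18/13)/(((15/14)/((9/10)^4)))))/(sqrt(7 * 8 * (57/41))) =-177147 * sqrt(32718)/103431250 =-0.31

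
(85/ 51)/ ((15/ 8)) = 8/ 9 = 0.89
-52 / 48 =-13 / 12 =-1.08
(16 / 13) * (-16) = -256 / 13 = -19.69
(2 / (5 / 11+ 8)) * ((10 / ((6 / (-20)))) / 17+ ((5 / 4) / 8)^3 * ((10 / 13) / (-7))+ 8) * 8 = 5050967647 / 441971712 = 11.43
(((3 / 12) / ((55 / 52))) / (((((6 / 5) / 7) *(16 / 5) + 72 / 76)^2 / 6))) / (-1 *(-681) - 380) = 4106375 / 1950389958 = 0.00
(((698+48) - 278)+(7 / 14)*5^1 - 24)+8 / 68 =15185 / 34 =446.62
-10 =-10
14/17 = 0.82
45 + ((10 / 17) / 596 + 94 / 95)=22133829 / 481270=45.99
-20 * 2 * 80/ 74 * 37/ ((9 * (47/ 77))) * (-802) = 98806400/ 423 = 233584.87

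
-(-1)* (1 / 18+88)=1585 / 18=88.06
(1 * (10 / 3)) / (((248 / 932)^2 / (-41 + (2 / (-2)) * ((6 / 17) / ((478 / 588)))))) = -45696951415 / 23427258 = -1950.59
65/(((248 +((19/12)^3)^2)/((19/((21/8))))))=756449280/424076107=1.78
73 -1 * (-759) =832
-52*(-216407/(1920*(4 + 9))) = 216407/480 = 450.85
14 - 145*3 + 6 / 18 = -1262 / 3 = -420.67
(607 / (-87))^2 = 368449 / 7569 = 48.68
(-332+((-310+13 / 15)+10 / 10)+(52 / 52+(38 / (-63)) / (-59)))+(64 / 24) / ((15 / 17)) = -636.10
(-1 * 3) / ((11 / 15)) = -45 / 11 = -4.09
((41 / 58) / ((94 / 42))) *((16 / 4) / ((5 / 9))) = 15498 / 6815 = 2.27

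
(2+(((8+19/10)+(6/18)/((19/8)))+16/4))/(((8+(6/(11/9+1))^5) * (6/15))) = 228575000/863487699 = 0.26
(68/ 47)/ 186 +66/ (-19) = -3.47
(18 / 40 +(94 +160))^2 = 25897921 / 400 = 64744.80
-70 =-70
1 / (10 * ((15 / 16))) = 0.11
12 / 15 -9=-41 / 5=-8.20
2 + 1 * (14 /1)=16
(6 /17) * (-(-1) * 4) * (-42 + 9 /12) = -990 /17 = -58.24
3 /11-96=-1053 /11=-95.73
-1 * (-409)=409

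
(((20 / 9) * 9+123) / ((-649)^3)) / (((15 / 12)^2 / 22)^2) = -13312 / 128361875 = -0.00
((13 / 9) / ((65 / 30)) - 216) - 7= -667 / 3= -222.33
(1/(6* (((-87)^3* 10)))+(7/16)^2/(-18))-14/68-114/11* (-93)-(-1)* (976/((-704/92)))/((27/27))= 790671458675029/945715668480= 836.06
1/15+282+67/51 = 72262/255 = 283.38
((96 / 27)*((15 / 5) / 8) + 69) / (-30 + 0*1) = -211 / 90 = -2.34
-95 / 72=-1.32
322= 322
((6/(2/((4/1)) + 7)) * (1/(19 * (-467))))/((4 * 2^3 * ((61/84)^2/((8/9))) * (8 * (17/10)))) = -196/561279361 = -0.00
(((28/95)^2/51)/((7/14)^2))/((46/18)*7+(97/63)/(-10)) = 131712/342843505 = 0.00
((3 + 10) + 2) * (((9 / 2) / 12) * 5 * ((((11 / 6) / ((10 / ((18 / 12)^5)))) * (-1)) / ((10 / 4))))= -8019 / 512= -15.66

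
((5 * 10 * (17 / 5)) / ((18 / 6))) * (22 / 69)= 3740 / 207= 18.07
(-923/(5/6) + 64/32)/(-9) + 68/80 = 4453/36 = 123.69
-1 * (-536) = 536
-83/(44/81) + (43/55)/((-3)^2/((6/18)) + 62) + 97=-1092303/19580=-55.79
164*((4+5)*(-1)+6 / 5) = -6396 / 5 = -1279.20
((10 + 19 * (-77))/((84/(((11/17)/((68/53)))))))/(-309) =847099/30005136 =0.03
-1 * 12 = -12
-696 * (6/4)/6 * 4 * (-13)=9048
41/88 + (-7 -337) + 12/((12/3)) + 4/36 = -269615/792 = -340.42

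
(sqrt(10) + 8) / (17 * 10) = sqrt(10) / 170 + 4 / 85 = 0.07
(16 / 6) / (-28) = -2 / 21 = -0.10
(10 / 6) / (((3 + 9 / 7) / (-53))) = -371 / 18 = -20.61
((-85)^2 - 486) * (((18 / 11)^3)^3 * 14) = 18714405609059328 / 2357947691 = 7936734.85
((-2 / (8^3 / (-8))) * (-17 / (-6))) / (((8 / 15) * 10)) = 0.02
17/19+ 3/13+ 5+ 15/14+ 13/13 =8.20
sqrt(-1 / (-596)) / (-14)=-sqrt(149) / 4172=-0.00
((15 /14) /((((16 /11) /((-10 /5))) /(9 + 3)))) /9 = -55 /28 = -1.96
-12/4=-3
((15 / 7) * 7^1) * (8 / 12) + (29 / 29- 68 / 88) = 225 / 22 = 10.23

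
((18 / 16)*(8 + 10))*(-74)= -2997 / 2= -1498.50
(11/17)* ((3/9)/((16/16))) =0.22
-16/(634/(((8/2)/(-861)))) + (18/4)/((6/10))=4094119/545874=7.50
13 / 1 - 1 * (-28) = 41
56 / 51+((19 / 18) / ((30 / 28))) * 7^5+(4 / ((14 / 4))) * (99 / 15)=53228641 / 3213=16566.65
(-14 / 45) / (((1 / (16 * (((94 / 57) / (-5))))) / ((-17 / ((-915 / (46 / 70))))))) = 1176128 / 58674375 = 0.02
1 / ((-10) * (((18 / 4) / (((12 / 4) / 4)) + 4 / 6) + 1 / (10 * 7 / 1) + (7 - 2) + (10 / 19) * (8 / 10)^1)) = -399 / 48287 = -0.01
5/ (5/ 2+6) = 0.59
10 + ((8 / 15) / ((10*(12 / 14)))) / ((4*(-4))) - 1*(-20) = 53993 / 1800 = 30.00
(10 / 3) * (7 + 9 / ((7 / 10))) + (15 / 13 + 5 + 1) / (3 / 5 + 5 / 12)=1219450 / 16653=73.23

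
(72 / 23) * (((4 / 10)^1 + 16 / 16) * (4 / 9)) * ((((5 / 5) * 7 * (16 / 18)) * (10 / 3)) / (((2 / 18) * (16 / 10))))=15680 / 69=227.25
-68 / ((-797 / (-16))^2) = -17408 / 635209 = -0.03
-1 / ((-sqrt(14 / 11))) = sqrt(154) / 14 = 0.89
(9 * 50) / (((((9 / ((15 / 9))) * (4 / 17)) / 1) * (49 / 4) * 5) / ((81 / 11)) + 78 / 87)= 665550 / 16957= 39.25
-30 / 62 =-15 / 31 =-0.48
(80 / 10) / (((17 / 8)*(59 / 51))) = 192 / 59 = 3.25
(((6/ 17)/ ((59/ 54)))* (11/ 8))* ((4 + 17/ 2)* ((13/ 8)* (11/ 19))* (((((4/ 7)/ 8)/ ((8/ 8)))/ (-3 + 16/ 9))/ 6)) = -868725/ 17075072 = -0.05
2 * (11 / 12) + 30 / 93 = 401 / 186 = 2.16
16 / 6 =2.67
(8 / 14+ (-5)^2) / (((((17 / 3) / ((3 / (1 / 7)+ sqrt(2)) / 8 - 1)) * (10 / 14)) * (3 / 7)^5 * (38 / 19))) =3008453 * sqrt(2) / 110160+ 39109889 / 110160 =393.65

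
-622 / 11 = -56.55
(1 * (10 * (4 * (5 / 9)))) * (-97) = -2155.56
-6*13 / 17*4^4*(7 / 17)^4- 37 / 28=-1394943413 / 39755996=-35.09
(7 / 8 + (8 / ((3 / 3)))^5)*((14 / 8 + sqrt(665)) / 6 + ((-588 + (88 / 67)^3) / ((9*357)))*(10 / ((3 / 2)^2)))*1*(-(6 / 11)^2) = 9458437740026291 / 1870856540784 -786453*sqrt(665) / 484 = -36846.66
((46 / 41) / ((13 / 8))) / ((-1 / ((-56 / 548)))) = 5152 / 73021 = 0.07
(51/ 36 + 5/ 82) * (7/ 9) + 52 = 235345/ 4428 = 53.15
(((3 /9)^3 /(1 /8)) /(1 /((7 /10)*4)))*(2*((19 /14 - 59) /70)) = -2152 /1575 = -1.37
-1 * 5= -5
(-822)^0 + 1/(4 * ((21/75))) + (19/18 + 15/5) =1499/252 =5.95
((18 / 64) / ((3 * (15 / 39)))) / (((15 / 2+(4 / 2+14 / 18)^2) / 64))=12636 / 12325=1.03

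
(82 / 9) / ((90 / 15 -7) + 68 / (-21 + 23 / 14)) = -22222 / 11007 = -2.02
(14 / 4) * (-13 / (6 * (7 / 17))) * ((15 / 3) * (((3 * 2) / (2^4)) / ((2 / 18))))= -310.78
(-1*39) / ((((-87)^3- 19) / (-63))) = -2457 / 658522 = -0.00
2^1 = 2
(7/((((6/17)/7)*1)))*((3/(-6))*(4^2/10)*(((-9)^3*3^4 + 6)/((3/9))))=98365638/5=19673127.60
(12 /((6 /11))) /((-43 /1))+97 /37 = 2.11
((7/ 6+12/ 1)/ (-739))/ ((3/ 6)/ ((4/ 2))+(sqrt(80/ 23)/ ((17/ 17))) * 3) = 3634/ 25488849 - 2528 * sqrt(115)/ 8496283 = -0.00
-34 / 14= -17 / 7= -2.43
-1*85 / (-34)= 5 / 2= 2.50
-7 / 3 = -2.33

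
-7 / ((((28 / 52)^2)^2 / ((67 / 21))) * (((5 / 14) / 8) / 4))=-122469568 / 5145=-23803.61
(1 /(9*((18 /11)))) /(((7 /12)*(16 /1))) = 11 /1512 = 0.01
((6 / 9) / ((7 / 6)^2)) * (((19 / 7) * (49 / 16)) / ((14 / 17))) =969 / 196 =4.94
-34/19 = -1.79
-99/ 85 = -1.16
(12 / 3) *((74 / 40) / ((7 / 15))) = 111 / 7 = 15.86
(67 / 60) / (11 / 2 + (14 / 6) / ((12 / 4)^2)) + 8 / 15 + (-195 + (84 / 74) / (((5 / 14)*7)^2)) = -335011037 / 1726050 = -194.09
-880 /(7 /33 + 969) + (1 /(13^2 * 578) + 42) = 8023894525 /195266318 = 41.09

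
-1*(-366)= 366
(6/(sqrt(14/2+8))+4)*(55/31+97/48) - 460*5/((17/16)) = -13593601/6324+5647*sqrt(15)/3720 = -2143.65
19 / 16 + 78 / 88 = 365 / 176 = 2.07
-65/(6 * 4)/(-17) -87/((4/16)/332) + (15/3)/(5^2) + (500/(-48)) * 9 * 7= -237031457/2040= -116191.89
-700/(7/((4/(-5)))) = 80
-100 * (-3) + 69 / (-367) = 110031 / 367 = 299.81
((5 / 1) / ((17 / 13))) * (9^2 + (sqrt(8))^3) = 1040 * sqrt(2) / 17 + 5265 / 17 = 396.22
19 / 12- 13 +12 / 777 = -35435 / 3108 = -11.40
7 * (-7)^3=-2401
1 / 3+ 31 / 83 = 176 / 249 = 0.71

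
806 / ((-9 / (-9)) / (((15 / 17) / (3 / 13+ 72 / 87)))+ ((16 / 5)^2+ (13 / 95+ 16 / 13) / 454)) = 65527840300 / 930274347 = 70.44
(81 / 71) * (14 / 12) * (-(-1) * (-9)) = -11.98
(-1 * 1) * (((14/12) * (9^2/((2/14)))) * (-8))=5292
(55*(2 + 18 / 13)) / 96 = 605 / 312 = 1.94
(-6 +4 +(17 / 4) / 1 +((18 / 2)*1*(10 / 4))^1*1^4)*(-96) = -2376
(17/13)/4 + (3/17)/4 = 82/221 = 0.37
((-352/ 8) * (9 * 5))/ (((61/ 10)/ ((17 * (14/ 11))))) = -428400/ 61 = -7022.95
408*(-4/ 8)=-204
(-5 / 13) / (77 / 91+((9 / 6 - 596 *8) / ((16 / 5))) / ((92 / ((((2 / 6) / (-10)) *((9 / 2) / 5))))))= -294400 / 1019467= -0.29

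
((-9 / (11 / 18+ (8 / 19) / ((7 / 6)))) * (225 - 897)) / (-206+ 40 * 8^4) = 0.04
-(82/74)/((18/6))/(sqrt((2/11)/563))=-41 * sqrt(12386)/222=-20.55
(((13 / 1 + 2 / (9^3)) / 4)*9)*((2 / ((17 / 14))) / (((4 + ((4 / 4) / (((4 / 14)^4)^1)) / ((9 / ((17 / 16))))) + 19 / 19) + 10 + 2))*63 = 118904576 / 1359745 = 87.45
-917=-917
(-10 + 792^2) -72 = 627182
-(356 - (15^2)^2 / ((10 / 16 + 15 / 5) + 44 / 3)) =2411.65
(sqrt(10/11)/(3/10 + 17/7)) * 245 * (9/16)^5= 506345175 * sqrt(110)/1101529088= 4.82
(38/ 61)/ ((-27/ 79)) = -3002/ 1647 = -1.82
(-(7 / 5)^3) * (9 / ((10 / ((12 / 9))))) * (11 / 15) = -2.41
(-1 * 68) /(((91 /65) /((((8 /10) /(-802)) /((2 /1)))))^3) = 68 /22117051943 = 0.00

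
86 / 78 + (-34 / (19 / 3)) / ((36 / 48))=-4487 / 741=-6.06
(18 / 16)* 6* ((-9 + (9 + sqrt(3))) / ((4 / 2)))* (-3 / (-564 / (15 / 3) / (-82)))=-5535* sqrt(3) / 752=-12.75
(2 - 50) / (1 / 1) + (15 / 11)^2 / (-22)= -128001 / 2662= -48.08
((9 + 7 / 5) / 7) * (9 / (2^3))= 117 / 70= 1.67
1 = 1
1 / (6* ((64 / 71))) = 0.18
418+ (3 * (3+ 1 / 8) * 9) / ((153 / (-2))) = 28349 / 68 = 416.90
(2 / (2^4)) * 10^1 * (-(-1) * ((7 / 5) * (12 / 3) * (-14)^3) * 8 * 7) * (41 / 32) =-1378174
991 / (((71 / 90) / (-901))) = -80360190 / 71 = -1131833.66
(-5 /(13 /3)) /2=-15 /26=-0.58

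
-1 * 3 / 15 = -1 / 5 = -0.20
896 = 896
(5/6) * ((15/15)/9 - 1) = -20/27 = -0.74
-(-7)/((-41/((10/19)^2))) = -0.05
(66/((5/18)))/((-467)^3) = -1188/509237815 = -0.00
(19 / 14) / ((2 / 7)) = 19 / 4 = 4.75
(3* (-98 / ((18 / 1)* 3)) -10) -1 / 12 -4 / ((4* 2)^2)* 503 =-6763 / 144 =-46.97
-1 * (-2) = 2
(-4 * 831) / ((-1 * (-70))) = -1662 / 35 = -47.49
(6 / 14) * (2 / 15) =2 / 35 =0.06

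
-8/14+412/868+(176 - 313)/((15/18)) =-25497/155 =-164.50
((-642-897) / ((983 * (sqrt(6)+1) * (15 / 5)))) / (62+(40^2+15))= 171 / 2747485-171 * sqrt(6) / 2747485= -0.00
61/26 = 2.35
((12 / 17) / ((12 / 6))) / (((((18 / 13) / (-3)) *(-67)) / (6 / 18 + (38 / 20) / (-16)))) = 1339 / 546720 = 0.00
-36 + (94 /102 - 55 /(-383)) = -682382 /19533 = -34.93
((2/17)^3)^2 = 64/24137569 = 0.00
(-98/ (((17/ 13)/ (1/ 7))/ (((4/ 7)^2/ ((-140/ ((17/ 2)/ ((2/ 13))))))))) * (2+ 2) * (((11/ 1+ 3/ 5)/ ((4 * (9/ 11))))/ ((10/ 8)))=15.65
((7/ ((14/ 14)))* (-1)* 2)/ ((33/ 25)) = -350/ 33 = -10.61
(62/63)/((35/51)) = 1054/735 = 1.43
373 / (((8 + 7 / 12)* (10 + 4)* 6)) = 373 / 721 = 0.52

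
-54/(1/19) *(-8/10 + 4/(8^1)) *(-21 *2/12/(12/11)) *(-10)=9875.25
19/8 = 2.38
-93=-93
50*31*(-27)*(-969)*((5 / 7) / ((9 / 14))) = 45058500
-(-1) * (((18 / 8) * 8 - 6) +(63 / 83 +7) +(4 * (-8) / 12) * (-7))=9568 / 249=38.43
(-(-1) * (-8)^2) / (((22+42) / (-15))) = -15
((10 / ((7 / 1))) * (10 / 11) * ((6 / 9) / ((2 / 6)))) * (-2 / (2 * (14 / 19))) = -1900 / 539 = -3.53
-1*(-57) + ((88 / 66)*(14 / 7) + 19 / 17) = 3100 / 51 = 60.78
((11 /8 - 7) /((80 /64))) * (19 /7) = -171 /14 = -12.21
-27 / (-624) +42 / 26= 345 / 208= 1.66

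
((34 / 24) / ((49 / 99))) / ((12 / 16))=187 / 49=3.82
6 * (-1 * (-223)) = 1338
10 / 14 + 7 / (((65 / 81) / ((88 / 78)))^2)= 72725981 / 4998175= 14.55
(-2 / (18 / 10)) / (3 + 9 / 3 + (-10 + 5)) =-10 / 9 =-1.11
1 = 1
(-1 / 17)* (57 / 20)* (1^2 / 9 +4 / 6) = -133 / 1020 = -0.13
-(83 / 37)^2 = -6889 / 1369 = -5.03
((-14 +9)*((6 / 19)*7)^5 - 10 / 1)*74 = -50188069100 / 2476099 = -20269.01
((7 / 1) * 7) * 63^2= 194481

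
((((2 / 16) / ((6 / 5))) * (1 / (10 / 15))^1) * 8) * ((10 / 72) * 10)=125 / 72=1.74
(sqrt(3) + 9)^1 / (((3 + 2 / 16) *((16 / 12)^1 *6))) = sqrt(3) / 25 + 9 / 25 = 0.43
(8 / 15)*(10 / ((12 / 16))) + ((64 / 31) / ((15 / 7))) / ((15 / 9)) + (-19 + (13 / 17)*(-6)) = -15.90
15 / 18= 0.83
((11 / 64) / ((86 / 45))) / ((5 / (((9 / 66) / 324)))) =1 / 132096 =0.00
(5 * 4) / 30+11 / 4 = 41 / 12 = 3.42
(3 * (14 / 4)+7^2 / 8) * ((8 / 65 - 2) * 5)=-8113 / 52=-156.02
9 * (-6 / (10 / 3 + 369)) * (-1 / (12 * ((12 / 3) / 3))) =81 / 8936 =0.01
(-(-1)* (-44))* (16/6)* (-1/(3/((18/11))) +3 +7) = -3328/3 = -1109.33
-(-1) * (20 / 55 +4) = 48 / 11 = 4.36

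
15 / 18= 5 / 6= 0.83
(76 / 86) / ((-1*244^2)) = -19 / 1280024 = -0.00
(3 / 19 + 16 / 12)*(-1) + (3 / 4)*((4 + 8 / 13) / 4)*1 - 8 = -25567 / 2964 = -8.63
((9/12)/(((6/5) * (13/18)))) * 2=45/26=1.73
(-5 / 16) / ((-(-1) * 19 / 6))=-0.10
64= 64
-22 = -22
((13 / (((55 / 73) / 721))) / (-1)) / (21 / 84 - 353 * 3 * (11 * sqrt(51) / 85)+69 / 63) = 552049641780 / 31597227859373+5112767093616 * sqrt(51) / 2872475259943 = 12.73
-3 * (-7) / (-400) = -21 / 400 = -0.05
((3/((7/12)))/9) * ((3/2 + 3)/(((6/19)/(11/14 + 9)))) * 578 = 2256801/49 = 46057.16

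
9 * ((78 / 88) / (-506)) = -351 / 22264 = -0.02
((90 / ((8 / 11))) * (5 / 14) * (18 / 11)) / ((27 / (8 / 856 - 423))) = -848625 / 749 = -1133.01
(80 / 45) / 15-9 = -1199 / 135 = -8.88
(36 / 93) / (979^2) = 12 / 29711671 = 0.00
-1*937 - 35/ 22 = -20649/ 22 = -938.59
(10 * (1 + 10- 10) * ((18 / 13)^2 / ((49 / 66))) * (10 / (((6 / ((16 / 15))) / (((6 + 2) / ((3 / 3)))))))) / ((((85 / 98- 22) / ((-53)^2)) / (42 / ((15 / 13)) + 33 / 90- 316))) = 4770955892736 / 349999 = 13631341.50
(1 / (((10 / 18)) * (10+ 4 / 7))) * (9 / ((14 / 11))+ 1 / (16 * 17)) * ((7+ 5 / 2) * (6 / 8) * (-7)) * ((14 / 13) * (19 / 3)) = -2144596671 / 5233280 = -409.80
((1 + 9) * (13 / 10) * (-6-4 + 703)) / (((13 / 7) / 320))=1552320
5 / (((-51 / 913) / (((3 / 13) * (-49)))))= 223685 / 221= 1012.15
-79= -79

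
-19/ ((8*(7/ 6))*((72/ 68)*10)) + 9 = 14797/ 1680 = 8.81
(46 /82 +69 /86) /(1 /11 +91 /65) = 264385 /289132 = 0.91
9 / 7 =1.29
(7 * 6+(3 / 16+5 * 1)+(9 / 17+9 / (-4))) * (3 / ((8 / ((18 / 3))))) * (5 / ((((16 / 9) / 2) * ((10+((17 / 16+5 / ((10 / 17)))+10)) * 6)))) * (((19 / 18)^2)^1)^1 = 22322435 / 6175488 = 3.61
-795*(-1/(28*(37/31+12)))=24645/11452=2.15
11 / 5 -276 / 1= -1369 / 5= -273.80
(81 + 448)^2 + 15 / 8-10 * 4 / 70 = 15671169 / 56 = 279842.30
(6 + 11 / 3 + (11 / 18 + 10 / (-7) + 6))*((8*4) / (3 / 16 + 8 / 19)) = 9100544 / 11655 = 780.83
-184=-184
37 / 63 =0.59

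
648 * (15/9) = 1080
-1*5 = -5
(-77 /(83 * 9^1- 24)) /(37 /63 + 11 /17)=-0.09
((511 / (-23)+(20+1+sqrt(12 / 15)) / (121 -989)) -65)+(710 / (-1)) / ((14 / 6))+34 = -7137675 / 19964 -sqrt(5) / 2170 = -357.53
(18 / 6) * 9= 27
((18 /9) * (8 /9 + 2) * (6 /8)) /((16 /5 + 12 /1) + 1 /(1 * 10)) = 130 /459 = 0.28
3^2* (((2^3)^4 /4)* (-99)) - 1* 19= -912403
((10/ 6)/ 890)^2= 1/ 285156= 0.00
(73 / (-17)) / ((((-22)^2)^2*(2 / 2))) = -73 / 3982352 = -0.00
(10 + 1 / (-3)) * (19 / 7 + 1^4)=754 / 21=35.90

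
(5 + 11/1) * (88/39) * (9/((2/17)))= 2761.85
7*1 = 7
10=10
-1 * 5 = -5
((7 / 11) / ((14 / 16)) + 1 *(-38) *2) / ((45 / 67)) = -6164 / 55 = -112.07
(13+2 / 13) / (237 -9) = 3 / 52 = 0.06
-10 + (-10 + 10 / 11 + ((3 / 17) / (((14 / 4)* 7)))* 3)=-174732 / 9163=-19.07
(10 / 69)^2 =100 / 4761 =0.02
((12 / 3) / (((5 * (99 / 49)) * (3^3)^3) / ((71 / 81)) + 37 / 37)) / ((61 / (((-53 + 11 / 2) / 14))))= -47215 / 48140795204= -0.00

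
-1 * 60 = -60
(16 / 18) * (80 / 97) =640 / 873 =0.73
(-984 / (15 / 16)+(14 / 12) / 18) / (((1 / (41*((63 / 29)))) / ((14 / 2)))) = -1138598741 / 1740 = -654367.09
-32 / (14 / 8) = -128 / 7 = -18.29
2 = 2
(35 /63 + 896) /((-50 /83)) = -669727 /450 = -1488.28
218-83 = 135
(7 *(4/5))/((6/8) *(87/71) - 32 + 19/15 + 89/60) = -3976/20115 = -0.20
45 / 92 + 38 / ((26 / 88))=154409 / 1196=129.10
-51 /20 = -2.55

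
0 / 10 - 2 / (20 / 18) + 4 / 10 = -7 / 5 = -1.40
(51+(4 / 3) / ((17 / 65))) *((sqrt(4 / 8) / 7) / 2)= 2861 *sqrt(2) / 1428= 2.83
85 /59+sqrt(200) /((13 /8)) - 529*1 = -31126 /59+80*sqrt(2) /13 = -518.86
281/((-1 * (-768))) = 281/768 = 0.37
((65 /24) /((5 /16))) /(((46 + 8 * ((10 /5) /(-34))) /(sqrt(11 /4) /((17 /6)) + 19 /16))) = 13 * sqrt(11) /387 + 4199 /18576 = 0.34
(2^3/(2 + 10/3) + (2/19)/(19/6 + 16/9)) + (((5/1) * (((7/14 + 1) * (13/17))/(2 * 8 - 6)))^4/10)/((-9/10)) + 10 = 416127988061/36155906816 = 11.51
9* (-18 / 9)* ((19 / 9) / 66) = -19 / 33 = -0.58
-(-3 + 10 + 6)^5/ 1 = -371293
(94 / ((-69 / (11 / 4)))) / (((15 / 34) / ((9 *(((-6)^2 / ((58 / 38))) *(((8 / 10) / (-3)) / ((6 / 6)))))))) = 8015568 / 16675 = 480.69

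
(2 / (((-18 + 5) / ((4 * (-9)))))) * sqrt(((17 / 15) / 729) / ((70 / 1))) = 4 * sqrt(714) / 4095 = 0.03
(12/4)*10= 30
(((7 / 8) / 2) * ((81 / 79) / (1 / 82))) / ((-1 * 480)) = -7749 / 101120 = -0.08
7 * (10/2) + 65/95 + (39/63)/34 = 484339/13566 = 35.70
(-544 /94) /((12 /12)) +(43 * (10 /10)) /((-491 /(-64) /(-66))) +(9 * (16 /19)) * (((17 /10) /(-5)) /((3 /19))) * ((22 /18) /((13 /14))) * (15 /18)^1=-5313762104 /13500045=-393.61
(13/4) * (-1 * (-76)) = 247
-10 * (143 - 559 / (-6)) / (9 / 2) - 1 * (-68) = -12334 / 27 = -456.81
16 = 16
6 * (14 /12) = 7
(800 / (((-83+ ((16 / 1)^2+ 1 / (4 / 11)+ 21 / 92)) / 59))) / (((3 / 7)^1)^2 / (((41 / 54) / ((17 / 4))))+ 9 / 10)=545242600 / 3919599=139.11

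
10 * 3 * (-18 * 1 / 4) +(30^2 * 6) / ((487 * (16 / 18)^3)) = -3715605 / 31168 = -119.21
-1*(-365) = 365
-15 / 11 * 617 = -9255 / 11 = -841.36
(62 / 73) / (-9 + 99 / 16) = -992 / 3285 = -0.30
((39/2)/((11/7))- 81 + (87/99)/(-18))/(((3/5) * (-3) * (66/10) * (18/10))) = 2548250/793881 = 3.21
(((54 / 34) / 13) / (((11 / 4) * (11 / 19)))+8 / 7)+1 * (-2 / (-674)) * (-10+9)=1.22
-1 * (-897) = 897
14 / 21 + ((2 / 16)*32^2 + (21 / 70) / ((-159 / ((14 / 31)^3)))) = 3047317274 / 23683845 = 128.67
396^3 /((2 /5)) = 155247840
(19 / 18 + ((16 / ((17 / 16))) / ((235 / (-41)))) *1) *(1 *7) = -791161 / 71910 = -11.00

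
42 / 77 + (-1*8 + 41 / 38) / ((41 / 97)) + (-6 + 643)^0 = -254135 / 17138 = -14.83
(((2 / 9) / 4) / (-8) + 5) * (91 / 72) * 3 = 18.93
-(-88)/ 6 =44/ 3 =14.67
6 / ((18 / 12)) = 4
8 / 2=4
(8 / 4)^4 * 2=32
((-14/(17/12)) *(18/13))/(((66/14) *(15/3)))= -7056/12155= -0.58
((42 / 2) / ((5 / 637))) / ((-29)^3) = -13377 / 121945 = -0.11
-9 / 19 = -0.47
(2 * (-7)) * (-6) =84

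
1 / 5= 0.20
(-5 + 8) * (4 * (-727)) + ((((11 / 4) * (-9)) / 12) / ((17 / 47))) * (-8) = -295065 / 34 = -8678.38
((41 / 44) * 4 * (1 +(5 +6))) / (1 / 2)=984 / 11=89.45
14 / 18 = 7 / 9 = 0.78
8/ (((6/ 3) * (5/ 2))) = 8/ 5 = 1.60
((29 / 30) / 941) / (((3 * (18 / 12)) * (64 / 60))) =29 / 135504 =0.00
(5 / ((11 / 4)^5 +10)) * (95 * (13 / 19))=332800 / 171291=1.94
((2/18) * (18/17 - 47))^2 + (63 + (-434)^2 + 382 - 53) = 4419011893/23409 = 188774.06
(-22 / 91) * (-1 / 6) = 11 / 273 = 0.04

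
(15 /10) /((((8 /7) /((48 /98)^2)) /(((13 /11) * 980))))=28080 /77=364.68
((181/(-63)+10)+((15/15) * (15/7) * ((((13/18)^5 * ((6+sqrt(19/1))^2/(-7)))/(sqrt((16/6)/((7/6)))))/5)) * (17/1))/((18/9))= -347158955 * sqrt(7)/246903552-6311981 * sqrt(133)/20575296+449/126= -3.69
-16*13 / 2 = -104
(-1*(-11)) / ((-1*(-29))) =11 / 29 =0.38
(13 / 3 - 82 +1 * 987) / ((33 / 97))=24056 / 9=2672.89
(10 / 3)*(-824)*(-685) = 5644400 / 3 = 1881466.67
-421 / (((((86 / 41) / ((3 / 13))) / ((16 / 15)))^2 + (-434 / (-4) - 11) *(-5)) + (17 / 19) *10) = 860564416 / 829779045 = 1.04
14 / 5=2.80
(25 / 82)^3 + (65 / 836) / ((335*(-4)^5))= 112023104027 / 3953052725248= 0.03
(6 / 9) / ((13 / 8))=16 / 39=0.41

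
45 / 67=0.67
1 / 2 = 0.50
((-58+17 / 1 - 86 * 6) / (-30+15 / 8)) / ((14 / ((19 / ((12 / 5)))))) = 10583 / 945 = 11.20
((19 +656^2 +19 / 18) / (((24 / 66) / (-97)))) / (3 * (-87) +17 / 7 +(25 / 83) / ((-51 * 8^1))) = 81637537566431 / 183882045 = 443966.88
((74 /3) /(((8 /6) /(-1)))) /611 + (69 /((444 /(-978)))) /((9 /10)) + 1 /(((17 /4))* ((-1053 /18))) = -1168463171 /6917742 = -168.91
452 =452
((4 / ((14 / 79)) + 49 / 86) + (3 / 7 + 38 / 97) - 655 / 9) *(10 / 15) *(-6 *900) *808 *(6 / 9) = 1184536726400 / 12513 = 94664487.05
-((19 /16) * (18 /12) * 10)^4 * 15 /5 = -19792501875 /65536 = -302009.61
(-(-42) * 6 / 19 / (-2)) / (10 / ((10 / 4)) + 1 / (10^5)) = -1800000 / 1085717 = -1.66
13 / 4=3.25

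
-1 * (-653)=653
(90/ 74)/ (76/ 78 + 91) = 1755/ 132719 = 0.01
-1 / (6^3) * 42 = -7 / 36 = -0.19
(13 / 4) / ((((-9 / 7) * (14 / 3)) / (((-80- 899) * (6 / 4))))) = 12727 / 16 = 795.44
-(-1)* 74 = 74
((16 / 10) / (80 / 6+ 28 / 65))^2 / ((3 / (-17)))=-34476 / 450241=-0.08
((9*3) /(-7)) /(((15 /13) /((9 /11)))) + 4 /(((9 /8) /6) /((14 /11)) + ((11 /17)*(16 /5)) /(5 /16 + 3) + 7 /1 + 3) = -2.36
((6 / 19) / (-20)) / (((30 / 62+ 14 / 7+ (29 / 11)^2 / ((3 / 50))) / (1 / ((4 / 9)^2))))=-2734479 / 4047763040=-0.00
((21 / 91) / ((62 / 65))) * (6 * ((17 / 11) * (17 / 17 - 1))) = 0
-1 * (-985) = 985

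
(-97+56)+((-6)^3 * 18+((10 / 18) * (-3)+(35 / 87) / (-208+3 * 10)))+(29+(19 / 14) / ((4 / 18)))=-281524459 / 72268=-3895.56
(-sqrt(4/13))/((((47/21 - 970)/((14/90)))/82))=8036 * sqrt(13)/3962985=0.01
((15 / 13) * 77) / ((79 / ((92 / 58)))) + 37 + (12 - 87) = -1078624 / 29783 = -36.22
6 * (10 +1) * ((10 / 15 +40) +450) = 32384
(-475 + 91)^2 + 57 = 147513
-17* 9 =-153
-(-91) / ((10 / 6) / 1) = 273 / 5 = 54.60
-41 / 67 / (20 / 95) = -779 / 268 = -2.91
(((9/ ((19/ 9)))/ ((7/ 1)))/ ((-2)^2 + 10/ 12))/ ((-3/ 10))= -1620/ 3857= -0.42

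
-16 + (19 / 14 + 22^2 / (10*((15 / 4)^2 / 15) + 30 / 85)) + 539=1519097 / 2646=574.11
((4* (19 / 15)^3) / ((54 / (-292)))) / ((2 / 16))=-32045248 / 91125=-351.66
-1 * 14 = -14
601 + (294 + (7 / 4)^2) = 14369 / 16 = 898.06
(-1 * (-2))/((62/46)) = 46/31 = 1.48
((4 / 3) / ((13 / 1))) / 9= 4 / 351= 0.01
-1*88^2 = -7744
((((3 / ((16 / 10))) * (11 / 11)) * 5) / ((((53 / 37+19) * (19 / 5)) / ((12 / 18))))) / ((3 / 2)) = 4625 / 86184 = 0.05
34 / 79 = 0.43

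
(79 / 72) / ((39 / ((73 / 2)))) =5767 / 5616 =1.03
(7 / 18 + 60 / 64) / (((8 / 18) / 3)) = 8.95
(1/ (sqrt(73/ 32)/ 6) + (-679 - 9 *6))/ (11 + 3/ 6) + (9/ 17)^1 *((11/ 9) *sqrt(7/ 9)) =-1466/ 23 + 48 *sqrt(146)/ 1679 + 11 *sqrt(7)/ 51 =-62.82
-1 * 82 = -82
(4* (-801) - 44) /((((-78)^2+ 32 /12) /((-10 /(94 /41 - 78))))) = -24969 /354244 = -0.07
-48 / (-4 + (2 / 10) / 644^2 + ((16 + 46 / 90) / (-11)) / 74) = 11.94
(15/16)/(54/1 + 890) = 15/15104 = 0.00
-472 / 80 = -59 / 10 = -5.90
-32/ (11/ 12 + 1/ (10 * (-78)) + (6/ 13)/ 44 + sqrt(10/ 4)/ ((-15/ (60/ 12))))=-272638080/ 5332267-49077600 * sqrt(10)/ 5332267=-80.24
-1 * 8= -8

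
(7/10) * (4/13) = 14/65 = 0.22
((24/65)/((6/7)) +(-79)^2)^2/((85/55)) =1810454912739/71825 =25206472.85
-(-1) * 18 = 18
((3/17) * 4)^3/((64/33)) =891/4913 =0.18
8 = 8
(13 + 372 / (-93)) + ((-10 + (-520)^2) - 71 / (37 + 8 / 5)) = 52186652 / 193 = 270397.16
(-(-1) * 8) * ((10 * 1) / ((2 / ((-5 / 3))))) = -200 / 3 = -66.67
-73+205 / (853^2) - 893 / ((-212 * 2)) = -21871112011 / 308506216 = -70.89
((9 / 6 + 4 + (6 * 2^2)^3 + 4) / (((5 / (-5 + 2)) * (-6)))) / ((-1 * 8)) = -27667 / 160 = -172.92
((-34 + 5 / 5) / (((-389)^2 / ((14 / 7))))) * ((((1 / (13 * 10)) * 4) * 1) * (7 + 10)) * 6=-13464 / 9835865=-0.00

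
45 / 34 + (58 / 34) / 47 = 2173 / 1598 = 1.36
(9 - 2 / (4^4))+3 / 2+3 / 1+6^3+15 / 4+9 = 31007 / 128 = 242.24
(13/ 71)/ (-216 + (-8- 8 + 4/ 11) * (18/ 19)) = -2717/ 3425040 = -0.00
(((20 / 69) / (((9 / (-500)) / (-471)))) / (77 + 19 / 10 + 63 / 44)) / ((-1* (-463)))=345400000 / 1693797993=0.20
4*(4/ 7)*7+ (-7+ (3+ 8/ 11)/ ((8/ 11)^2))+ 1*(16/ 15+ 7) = 23149/ 960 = 24.11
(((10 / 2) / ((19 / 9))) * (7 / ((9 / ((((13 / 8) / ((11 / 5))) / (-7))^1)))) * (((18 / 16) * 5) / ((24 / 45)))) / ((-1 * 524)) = 219375 / 56072192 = 0.00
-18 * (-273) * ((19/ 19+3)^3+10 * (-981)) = -47891844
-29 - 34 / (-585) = -16931 / 585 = -28.94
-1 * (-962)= 962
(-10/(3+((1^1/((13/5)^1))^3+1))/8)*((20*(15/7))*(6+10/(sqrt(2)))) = -1373125*sqrt(2)/20797 - 1647750/20797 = -172.60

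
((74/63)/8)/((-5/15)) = -37/84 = -0.44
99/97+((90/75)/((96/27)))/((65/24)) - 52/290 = 1766143/1828450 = 0.97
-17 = -17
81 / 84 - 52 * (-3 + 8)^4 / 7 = -129973 / 28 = -4641.89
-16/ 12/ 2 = -0.67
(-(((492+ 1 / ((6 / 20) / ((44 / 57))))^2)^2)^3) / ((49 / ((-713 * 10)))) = 954572114375236811888089670497706262966851728196327039911854080 / 30630169827238556149503852609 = 31164440803275025958236570000000000.00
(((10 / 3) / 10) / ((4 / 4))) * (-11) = -11 / 3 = -3.67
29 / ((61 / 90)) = 2610 / 61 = 42.79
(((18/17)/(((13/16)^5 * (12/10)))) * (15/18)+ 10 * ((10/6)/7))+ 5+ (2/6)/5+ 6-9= 4323951127/662758005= 6.52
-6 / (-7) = 6 / 7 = 0.86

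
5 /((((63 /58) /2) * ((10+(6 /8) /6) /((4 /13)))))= 18560 /66339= 0.28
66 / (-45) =-22 / 15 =-1.47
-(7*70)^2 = -240100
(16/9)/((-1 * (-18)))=8/81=0.10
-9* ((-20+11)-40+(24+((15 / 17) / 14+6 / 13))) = 220.28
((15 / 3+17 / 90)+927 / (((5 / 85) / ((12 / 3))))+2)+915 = 5756237 / 90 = 63958.19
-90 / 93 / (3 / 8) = -80 / 31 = -2.58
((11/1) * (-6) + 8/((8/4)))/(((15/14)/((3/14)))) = -12.40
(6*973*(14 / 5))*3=245196 / 5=49039.20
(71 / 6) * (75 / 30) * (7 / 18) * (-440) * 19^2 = -49339675 / 27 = -1827395.37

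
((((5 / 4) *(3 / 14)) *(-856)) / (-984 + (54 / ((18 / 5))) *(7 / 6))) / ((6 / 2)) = 1070 / 13531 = 0.08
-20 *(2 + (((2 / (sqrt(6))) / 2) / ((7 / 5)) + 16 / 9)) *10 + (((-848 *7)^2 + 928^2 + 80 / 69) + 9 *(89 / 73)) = 545454764207 / 15111-500 *sqrt(6) / 21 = 36096478.26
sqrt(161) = 12.69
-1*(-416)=416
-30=-30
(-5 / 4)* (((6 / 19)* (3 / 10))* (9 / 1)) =-81 / 76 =-1.07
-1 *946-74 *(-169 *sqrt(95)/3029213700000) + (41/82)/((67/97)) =-126667/134 + 6253 *sqrt(95)/1514606850000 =-945.28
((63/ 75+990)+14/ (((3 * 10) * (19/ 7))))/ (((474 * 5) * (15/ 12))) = 2824384/ 8443125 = 0.33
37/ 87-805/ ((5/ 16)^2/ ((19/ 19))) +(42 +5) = -3565162/ 435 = -8195.77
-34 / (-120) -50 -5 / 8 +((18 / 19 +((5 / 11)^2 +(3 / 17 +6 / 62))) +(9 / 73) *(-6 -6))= -50.39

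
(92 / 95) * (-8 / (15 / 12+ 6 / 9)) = -4.04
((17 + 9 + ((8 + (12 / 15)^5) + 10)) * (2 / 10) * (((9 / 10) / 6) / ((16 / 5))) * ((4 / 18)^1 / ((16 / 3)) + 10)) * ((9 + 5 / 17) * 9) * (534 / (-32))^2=423032952474009 / 4352000000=97204.26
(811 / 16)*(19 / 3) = 15409 / 48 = 321.02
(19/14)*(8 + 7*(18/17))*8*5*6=597360/119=5019.83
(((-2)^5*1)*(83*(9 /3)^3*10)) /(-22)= 358560 /11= 32596.36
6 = 6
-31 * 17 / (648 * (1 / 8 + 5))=-527 / 3321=-0.16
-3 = -3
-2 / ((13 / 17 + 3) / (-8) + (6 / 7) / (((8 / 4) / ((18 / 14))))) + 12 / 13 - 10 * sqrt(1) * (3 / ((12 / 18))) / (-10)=-33869 / 1742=-19.44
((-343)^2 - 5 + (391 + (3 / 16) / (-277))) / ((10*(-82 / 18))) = -4708180053 / 1817120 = -2591.01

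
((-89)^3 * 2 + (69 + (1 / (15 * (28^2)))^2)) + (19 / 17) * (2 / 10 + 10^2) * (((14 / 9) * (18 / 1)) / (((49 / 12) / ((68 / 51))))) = -3312278251511023 / 2351059200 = -1408845.11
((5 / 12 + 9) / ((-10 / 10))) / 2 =-113 / 24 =-4.71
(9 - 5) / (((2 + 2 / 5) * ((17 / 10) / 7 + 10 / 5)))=350 / 471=0.74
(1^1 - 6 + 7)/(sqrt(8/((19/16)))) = sqrt(38)/8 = 0.77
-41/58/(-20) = 41/1160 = 0.04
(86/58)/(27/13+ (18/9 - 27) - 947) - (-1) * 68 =24864389/365661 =68.00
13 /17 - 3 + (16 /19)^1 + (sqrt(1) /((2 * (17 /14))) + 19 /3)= 5.35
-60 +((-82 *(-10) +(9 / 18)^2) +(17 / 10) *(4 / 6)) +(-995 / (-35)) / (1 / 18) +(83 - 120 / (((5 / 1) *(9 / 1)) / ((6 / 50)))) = 2847133 / 2100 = 1355.78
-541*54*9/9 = -29214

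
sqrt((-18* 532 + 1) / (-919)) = 5* sqrt(351977) / 919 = 3.23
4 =4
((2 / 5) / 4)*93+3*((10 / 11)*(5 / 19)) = 20937 / 2090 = 10.02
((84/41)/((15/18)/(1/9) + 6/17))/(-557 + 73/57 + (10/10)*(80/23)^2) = -7176414/14953423199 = -0.00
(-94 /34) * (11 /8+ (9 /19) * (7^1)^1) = -12.97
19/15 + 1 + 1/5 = 2.47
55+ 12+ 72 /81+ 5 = 656 /9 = 72.89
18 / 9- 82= -80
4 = 4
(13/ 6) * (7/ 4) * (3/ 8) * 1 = 91/ 64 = 1.42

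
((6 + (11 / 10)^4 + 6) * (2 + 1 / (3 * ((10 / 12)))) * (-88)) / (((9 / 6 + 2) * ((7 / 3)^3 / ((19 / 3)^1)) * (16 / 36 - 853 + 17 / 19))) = 259844473746 / 546355053125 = 0.48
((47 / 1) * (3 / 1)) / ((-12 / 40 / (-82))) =38540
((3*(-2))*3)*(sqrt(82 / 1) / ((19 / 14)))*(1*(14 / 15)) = -1176*sqrt(82) / 95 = -112.10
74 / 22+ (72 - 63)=136 / 11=12.36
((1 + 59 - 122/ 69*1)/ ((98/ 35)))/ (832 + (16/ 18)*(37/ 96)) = 51660/ 2067539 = 0.02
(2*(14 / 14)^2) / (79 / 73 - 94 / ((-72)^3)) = 27247104 / 14746727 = 1.85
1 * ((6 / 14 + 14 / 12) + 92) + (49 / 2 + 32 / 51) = 14128 / 119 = 118.72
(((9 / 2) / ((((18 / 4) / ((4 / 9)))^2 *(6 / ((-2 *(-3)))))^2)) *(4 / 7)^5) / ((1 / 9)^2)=2097152 / 992436543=0.00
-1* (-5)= 5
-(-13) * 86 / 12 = 93.17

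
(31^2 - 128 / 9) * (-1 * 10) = -85210 / 9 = -9467.78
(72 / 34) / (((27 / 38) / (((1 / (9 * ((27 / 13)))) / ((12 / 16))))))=7904 / 37179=0.21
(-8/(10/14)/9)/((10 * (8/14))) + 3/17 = -0.04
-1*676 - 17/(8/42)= -3061/4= -765.25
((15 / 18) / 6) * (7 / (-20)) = -0.05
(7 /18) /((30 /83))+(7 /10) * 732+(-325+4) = 103937 /540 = 192.48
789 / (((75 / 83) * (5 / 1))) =174.63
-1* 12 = -12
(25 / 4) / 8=25 / 32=0.78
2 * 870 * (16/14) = 13920/7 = 1988.57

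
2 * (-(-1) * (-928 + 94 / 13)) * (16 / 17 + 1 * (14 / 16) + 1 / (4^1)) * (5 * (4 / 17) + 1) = -62226045 / 7514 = -8281.35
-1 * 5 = -5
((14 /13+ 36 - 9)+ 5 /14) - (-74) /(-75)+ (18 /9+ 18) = 647657 /13650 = 47.45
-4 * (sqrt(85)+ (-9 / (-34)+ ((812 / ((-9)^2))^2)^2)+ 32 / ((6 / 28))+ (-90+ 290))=-41831.80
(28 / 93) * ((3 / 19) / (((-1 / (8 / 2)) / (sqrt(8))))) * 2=-448 * sqrt(2) / 589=-1.08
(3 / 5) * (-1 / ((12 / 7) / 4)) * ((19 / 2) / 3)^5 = -17332693 / 38880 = -445.80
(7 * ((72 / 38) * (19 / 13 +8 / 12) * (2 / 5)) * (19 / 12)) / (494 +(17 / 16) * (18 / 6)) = 18592 / 517075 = 0.04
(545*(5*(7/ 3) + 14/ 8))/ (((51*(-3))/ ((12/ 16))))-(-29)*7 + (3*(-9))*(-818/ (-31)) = -41381359/ 75888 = -545.30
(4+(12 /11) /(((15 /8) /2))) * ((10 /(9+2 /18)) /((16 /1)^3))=639 /461824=0.00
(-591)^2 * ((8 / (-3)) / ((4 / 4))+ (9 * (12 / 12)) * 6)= 17929758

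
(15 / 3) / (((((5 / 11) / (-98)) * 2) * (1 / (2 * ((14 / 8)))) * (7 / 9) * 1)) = -4851 / 2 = -2425.50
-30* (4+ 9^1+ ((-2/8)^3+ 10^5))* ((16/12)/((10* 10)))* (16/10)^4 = -819306368/3125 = -262178.04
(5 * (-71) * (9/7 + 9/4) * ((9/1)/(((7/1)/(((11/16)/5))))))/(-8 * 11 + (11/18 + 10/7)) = 6262839/2426144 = 2.58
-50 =-50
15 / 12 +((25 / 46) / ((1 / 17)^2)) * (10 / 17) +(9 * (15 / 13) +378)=576503 / 1196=482.03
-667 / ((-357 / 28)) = 2668 / 51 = 52.31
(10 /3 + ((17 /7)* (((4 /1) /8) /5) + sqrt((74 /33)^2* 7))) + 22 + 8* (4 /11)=74* sqrt(7) /33 + 65801 /2310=34.42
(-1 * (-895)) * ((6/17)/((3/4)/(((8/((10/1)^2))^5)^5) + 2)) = 720749199360/4529709940470638684928417210373949627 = 0.00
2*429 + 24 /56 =6009 /7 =858.43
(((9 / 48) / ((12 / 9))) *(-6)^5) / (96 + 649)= -1.47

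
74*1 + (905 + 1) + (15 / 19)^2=354005 / 361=980.62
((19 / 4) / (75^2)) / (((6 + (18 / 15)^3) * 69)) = 19 / 11997720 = 0.00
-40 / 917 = -0.04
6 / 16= 3 / 8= 0.38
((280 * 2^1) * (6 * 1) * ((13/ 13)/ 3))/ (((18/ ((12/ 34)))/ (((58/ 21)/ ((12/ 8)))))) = 18560/ 459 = 40.44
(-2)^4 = 16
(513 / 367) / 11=513 / 4037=0.13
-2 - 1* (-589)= 587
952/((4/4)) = 952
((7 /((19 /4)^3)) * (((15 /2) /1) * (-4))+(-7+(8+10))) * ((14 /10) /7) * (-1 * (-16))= 992144 /34295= 28.93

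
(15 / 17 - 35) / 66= -290 / 561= -0.52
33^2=1089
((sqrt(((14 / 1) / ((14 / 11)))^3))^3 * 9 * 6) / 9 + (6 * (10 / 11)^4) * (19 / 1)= 1140000 / 14641 + 87846 * sqrt(11)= 291430.08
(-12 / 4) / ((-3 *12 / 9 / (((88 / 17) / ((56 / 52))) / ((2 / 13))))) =5577 / 238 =23.43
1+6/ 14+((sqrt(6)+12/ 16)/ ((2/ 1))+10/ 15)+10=sqrt(6)/ 2+2095/ 168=13.69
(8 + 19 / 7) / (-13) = -75 / 91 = -0.82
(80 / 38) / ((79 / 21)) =840 / 1501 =0.56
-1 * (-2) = 2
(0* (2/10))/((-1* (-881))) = 0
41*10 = 410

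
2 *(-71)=-142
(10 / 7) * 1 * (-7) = -10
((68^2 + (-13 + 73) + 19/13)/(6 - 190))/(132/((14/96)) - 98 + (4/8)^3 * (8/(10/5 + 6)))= -426377/13516893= -0.03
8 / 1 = 8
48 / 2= 24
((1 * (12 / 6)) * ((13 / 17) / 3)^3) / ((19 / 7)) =0.01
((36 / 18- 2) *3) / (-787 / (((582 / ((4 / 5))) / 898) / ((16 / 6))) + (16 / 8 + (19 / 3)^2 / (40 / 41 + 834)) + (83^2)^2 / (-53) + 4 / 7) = 0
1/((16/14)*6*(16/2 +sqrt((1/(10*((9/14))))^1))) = 105/5746- 7*sqrt(35)/45968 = 0.02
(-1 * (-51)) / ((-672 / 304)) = -323 / 14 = -23.07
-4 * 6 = -24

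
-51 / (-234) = 17 / 78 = 0.22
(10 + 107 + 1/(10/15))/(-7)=-237/14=-16.93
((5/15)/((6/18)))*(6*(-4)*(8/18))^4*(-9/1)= -1048576/9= -116508.44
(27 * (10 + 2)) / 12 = 27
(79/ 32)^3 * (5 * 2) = 2465195/ 16384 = 150.46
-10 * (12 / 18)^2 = -4.44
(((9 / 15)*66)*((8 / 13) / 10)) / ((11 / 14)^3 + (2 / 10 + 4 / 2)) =197568 / 217685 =0.91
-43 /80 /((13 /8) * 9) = -43 /1170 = -0.04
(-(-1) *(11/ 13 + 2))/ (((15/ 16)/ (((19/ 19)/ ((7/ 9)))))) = 1776/ 455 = 3.90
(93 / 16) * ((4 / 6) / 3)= 31 / 24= 1.29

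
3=3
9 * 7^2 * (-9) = -3969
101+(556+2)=659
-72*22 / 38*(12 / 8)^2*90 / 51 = -165.51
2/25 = 0.08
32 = 32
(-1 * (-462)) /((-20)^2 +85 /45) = 4158 /3617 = 1.15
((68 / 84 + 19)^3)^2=5182746699759616 / 85766121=60428834.13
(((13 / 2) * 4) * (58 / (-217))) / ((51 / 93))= -12.67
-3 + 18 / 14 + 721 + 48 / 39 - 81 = 58196 / 91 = 639.52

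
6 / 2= 3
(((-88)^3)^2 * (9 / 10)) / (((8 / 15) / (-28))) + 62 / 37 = -811894444720066 / 37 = -21943093100542.32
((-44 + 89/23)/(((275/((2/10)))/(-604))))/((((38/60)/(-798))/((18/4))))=-632195928/6325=-99951.93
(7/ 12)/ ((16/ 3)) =7/ 64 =0.11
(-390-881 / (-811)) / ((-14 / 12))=333.35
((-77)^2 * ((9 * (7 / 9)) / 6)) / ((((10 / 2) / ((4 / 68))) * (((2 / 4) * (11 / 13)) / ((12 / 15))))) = 153.88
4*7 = 28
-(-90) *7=630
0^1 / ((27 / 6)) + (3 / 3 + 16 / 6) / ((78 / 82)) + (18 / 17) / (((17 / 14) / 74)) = 2312155 / 33813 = 68.38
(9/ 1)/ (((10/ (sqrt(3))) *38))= 9 *sqrt(3)/ 380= 0.04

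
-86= -86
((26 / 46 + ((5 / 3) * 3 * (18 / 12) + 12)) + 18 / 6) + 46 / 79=85935 / 3634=23.65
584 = 584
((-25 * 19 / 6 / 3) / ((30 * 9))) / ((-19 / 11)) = 55 / 972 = 0.06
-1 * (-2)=2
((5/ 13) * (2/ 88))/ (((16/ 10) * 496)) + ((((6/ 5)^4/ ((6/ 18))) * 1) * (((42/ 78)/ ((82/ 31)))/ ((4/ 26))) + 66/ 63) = 11332955114309/ 1221380160000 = 9.28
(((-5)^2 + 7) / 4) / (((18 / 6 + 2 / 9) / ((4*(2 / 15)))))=1.32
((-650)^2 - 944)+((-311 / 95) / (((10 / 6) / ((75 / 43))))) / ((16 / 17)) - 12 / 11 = 60615700075 / 143792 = 421551.27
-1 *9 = -9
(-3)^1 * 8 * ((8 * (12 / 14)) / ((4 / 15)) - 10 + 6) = -3648 / 7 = -521.14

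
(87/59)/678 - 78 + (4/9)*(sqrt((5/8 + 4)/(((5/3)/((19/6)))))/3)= -1040023/13334 + sqrt(3515)/135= -77.56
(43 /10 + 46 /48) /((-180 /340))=-10727 /1080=-9.93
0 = 0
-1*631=-631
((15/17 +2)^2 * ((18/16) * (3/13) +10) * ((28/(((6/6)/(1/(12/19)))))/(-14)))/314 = -48675473/56625504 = -0.86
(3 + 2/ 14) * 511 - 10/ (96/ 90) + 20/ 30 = 38335/ 24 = 1597.29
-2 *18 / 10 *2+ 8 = 4 / 5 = 0.80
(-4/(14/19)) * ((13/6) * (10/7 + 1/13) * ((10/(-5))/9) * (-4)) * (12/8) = -10412/441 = -23.61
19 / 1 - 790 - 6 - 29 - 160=-966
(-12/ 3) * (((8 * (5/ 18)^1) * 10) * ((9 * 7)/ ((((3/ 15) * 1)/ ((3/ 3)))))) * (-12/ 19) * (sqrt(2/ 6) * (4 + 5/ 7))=528000 * sqrt(3)/ 19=48132.78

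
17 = 17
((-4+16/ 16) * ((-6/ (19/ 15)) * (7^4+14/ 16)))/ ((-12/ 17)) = -48353.54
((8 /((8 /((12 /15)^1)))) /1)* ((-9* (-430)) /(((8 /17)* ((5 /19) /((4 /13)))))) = 500004 /65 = 7692.37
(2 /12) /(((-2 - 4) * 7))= -1 /252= -0.00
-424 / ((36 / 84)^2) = -20776 / 9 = -2308.44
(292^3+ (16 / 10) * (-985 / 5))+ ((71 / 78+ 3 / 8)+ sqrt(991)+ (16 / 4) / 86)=sqrt(991)+ 1670075608759 / 67080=24896805.61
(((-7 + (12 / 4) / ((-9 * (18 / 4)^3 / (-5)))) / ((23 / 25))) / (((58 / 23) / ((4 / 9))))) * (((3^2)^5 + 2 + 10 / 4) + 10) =-78996.98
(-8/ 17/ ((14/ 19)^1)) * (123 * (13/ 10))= -60762/ 595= -102.12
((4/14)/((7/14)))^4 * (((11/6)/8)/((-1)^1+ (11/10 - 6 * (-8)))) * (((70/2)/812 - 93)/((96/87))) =-593065/13858572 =-0.04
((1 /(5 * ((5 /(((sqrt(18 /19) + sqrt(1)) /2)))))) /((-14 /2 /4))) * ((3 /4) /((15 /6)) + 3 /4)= -3 /250 - 9 * sqrt(38) /4750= -0.02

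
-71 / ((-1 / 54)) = 3834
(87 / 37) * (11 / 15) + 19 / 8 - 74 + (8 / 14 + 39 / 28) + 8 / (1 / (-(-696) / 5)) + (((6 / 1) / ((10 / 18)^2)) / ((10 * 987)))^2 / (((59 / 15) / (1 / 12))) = 6176999053469889 / 5907252575000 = 1045.66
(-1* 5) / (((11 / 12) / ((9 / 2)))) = -270 / 11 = -24.55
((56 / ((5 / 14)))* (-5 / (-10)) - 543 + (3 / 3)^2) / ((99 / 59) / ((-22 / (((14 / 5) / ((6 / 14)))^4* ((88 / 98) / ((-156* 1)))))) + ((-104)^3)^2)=-3000216375 / 8188591110640696556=-0.00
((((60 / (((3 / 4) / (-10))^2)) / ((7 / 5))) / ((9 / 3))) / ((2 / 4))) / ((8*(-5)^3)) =-320 / 63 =-5.08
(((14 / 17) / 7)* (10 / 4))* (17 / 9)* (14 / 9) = 70 / 81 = 0.86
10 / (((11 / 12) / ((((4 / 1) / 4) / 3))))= 40 / 11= 3.64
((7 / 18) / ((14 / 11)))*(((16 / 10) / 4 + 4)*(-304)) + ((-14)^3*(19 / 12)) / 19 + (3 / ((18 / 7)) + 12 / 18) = -57199 / 90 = -635.54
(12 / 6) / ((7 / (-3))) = -6 / 7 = -0.86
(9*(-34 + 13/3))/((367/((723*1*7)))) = -3681.98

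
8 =8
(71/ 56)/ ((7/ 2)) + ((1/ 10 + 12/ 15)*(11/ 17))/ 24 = 25757/ 66640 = 0.39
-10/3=-3.33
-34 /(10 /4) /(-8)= 17 /10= 1.70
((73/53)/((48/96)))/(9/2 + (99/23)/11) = 6716/11925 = 0.56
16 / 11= 1.45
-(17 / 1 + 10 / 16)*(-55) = 7755 / 8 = 969.38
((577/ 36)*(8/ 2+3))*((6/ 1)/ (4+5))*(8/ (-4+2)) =-8078/ 27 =-299.19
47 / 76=0.62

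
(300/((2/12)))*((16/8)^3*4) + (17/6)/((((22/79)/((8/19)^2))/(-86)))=57444.88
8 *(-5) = -40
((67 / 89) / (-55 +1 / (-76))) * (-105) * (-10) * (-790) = 4223814000 / 372109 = 11351.01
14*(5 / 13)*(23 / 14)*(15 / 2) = 1725 / 26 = 66.35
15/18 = 5/6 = 0.83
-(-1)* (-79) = -79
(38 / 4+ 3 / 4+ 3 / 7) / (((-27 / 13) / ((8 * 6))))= -15548 / 63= -246.79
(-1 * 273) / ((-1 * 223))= 273 / 223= 1.22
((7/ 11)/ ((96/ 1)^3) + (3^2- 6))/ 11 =29196295/ 107053056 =0.27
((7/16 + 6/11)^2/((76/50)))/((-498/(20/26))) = -3741125/3810233856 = -0.00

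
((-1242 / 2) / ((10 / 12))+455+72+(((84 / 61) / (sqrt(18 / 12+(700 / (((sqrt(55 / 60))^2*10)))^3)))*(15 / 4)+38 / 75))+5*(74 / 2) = -2452 / 75+1155*sqrt(26079063846) / 24103377191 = -32.69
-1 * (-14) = 14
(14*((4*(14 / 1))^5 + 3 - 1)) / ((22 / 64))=22429803322.18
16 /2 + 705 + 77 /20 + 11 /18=129143 /180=717.46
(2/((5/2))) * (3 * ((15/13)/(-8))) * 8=-36/13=-2.77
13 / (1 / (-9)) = -117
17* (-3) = -51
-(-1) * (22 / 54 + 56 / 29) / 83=1831 / 64989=0.03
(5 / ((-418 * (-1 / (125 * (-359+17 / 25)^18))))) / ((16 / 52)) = 224208674547621555933840913800566268444307303022164816568310898402689024 / 4866160452365875244140625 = 46075068165624027622989540000000000000000000000.00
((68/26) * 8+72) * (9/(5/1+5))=83.63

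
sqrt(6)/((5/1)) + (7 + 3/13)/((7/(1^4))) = sqrt(6)/5 + 94/91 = 1.52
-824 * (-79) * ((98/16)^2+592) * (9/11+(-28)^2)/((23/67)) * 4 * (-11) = -189621399538723/46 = -4122204337798.33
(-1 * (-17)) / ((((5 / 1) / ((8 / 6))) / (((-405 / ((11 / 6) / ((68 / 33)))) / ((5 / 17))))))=-4244832 / 605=-7016.25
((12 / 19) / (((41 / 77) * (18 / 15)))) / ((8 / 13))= 5005 / 3116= 1.61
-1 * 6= -6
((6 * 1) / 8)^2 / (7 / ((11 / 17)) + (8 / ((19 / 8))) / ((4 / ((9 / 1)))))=1881 / 61520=0.03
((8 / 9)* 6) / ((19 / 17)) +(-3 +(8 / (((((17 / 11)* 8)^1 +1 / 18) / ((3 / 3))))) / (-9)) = 238327 / 140163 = 1.70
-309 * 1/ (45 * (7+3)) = -103/ 150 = -0.69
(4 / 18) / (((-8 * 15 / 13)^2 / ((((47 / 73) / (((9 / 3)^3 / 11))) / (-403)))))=-6721 / 3959344800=-0.00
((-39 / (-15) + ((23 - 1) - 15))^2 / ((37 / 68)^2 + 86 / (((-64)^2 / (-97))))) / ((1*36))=-37879808 / 25754675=-1.47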